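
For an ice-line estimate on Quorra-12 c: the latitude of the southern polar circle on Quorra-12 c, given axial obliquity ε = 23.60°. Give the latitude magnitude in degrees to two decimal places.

66.40°

The polar circle is the lowest latitude that experiences at least one full rotation of continuous darkness at the northern-summer solstice; it lies at |φ| = 90° − ε = 90° − 23.60° = 66.40°.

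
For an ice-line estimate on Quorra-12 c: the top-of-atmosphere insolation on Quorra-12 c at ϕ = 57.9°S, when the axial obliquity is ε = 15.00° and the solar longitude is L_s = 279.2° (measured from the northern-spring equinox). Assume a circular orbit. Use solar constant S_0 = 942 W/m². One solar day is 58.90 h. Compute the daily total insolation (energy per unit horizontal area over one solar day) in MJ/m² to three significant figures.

57.2 MJ/m²

Solar declination: sin δ = sin ε · sin L_s = sin 15.00° × sin 279.2° = -0.25549, so δ = -14.803°.
cos h₀ = −tan(-57.9°) tan(-14.803°) = -0.4213, h₀ = 2.0056 rad.
Bracket: h₀ sin ϕ sin δ + cos ϕ cos δ sin h₀ = 2.0056×-0.84712×-0.25549 + 0.53140×0.96681×0.90694 = 0.434073 + 0.465952 = 0.900025.
Q̄ = (S_0/π) × [bracket] = (942/π) × 0.900025 = 269.87 W/m².
Daily total = Q̄ × 58.90 h × 3600 s/h = 269.87 × 58.90 × 3600 / 10⁶ = 57.22 MJ/m².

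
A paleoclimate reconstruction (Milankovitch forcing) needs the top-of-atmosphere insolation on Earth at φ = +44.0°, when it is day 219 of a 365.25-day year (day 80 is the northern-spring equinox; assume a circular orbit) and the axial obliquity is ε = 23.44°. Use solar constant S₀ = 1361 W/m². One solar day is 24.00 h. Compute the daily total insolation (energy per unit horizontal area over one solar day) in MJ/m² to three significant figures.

Solar longitude: λ_s = 360° × (219 − 80)/365.25 = 137.002°.
sin δ = sin 23.44° × sin 137.002° = 0.27128, so δ = +15.740°.
cos H₀ = −tan(+44.0°) tan(+15.740°) = -0.2722, H₀ = 1.8465 rad.
Bracket: H₀ sin φ sin δ + cos φ cos δ sin H₀ = 1.8465×0.69466×0.27128 + 0.71934×0.96250×0.96225 = 0.347968 + 0.666228 = 1.014196.
Q̄ = (S₀/π) × [bracket] = (1361/π) × 1.014196 = 439.37 W/m².
Daily total = Q̄ × 24.00 h × 3600 s/h = 439.37 × 24.00 × 3600 / 10⁶ = 37.96 MJ/m².

38.0 MJ/m²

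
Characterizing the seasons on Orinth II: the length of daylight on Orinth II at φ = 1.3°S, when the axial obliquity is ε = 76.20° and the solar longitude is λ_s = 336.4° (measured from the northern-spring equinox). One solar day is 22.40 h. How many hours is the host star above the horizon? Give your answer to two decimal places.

11.27 h

Solar declination: sin δ = sin ε · sin λ_s = sin 76.20° × sin 336.4° = -0.38879, so δ = -22.879°.
cos H₀ = −tan φ · tan δ = −tan(-1.3°) × tan(-22.879°) = -0.0096, so H₀ = 1.5804 rad = 90.55°.
Daylight = 2H₀/(2π) × 22.40 h = (1.5804/π) × 22.40 = 11.27 h.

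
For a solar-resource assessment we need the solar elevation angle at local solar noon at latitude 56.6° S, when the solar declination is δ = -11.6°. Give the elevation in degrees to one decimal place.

45.0°

At local noon the hour angle is zero, so the zenith angle equals |φ − δ| = |-56.6° − (-11.600°)| = 45.000°.
Elevation = 90° − 45.000° = 45.0°.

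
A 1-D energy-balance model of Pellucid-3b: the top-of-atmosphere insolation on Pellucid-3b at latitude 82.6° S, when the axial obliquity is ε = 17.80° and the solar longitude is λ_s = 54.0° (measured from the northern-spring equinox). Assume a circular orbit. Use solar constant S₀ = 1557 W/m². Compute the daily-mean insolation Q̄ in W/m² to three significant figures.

Solar declination: sin δ = sin ε · sin λ_s = sin 17.80° × sin 54.0° = 0.24731, so δ = +14.319°.
cos H₀ = −tan(-82.6°) tan(+14.319°) = 1.9653 ≥ 1 ⇒ polar night, H₀ = 0 and Q̄ = 0.

Q̄ ≈ 0.00 W/m²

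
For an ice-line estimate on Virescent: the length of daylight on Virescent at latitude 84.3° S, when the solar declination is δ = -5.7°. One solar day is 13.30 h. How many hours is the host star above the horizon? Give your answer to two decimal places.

13.30 h

cos h₀ = −tan ϕ · tan δ = −tan(-84.3°) × tan(-5.700°) = -1.0000, so h₀ = 3.1416 rad = 180.00°.
Daylight = 2h₀/(2π) × 13.30 h = (3.1416/π) × 13.30 = 13.30 h.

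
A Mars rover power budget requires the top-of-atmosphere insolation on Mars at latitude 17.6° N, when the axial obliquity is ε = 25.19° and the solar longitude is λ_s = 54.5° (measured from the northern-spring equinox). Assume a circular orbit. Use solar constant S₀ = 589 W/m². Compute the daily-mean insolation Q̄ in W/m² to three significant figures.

Q̄ ≈ 200 W/m²

Solar declination: sin δ = sin ε · sin λ_s = sin 25.19° × sin 54.5° = 0.34650, so δ = +20.274°.
cos H₀ = −tan(+17.6°) tan(+20.274°) = -0.1172, H₀ = 1.6882 rad.
Bracket: H₀ sin φ sin δ + cos φ cos δ sin H₀ = 1.6882×0.30237×0.34650 + 0.95319×0.93805×0.99311 = 0.176875 + 0.887979 = 1.064854.
Q̄ = (S₀/π) × [bracket] = (589/π) × 1.064854 = 199.6 W/m².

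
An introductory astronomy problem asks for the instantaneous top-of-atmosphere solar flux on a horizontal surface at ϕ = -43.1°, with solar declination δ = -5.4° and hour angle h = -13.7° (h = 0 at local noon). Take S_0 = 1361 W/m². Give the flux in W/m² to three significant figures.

cos θ_z = sin ϕ sin δ + cos ϕ cos δ cos h = 0.064302 + 0.706240 = 0.770542.
Flux = S_0 · cos θ_z = 1361 × 0.770542 = 1049 W/m².

1.05e+03 W/m²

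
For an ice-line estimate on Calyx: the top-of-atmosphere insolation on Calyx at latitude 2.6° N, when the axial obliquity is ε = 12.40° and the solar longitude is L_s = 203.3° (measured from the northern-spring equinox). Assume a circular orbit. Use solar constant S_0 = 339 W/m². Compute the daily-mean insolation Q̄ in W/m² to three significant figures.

Solar declination: sin δ = sin ε · sin L_s = sin 12.40° × sin 203.3° = -0.08494, so δ = -4.872°.
cos h₀ = −tan(+2.6°) tan(-4.872°) = 0.0039, h₀ = 1.5669 rad.
Bracket: h₀ sin ϕ sin δ + cos ϕ cos δ sin h₀ = 1.5669×0.04536×-0.08494 + 0.99897×0.99639×0.99999 = -0.006037 + 0.995354 = 0.989317.
Q̄ = (S_0/π) × [bracket] = (339/π) × 0.989317 = 106.8 W/m².

Q̄ ≈ 107 W/m²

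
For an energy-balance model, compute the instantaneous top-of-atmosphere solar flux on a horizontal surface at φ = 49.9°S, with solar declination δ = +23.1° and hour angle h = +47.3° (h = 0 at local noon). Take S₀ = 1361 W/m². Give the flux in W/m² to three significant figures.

cos θ_z = sin φ sin δ + cos φ cos δ cos h = -0.300107 + 0.401795 = 0.101688.
Flux = S₀ · cos θ_z = 1361 × 0.101688 = 138.4 W/m².

138 W/m²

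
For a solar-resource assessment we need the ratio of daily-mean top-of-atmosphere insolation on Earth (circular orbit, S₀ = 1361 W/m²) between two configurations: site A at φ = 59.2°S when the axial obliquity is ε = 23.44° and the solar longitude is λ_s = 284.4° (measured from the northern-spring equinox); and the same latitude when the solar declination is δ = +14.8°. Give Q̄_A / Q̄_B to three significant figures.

— Configuration A (φ=-59.2°):
Solar declination: sin δ = sin ε · sin λ_s = sin 23.44° × sin 284.4° = -0.38529, so δ = -22.662°.
cos H₀ = −tan(-59.2°) tan(-22.662°) = -0.7004, H₀ = 2.3468 rad.
Bracket: H₀ sin φ sin δ + cos φ cos δ sin H₀ = 2.3468×-0.85896×-0.38529 + 0.51204×0.92280×0.71374 = 0.776670 + 0.337250 = 1.113920.
Q̄ = (S₀/π) × [bracket] = (1361/π) × 1.113920 = 482.57 W/m².
— Configuration B (φ=-59.2°):
cos H₀ = −tan(-59.2°) tan(+14.800°) = 0.4432, H₀ = 1.1116 rad.
Bracket: H₀ sin φ sin δ + cos φ cos δ sin H₀ = 1.1116×-0.85896×0.25545 + 0.51204×0.96682×0.89641 = -0.243909 + 0.443768 = 0.199859.
Q̄ = (S₀/π) × [bracket] = (1361/π) × 0.199859 = 86.583 W/m².
Ratio Q̄_A / Q̄_B = 482.57 / 86.583 = 5.573.

Q̄_A / Q̄_B ≈ 5.57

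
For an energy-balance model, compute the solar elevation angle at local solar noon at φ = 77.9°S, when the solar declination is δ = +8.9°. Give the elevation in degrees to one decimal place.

At local noon the hour angle is zero, so the zenith angle equals |φ − δ| = |-77.9° − (+8.900°)| = 86.800°.
Elevation = 90° − 86.800° = 3.2°.

3.2°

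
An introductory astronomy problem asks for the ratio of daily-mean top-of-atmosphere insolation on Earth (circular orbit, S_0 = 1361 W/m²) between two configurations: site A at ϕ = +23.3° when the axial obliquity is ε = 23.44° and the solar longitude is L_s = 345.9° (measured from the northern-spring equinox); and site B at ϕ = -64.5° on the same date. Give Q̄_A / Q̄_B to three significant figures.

Q̄_A / Q̄_B ≈ 1.49

— Configuration A (ϕ=+23.3°):
Solar declination: sin δ = sin ε · sin L_s = sin 23.44° × sin 345.9° = -0.09691, so δ = -5.561°.
cos h₀ = −tan(+23.3°) tan(-5.561°) = 0.0419, h₀ = 1.5289 rad.
Bracket: h₀ sin ϕ sin δ + cos ϕ cos δ sin h₀ = 1.5289×0.39555×-0.09691 + 0.91845×0.99529×0.99912 = -0.058607 + 0.913320 = 0.854713.
Q̄ = (S_0/π) × [bracket] = (1361/π) × 0.854713 = 370.28 W/m².
— Configuration B (ϕ=-64.5°):
cos h₀ = −tan(-64.5°) tan(-5.561°) = -0.2041, h₀ = 1.7764 rad.
Bracket: h₀ sin ϕ sin δ + cos ϕ cos δ sin h₀ = 1.7764×-0.90259×-0.09691 + 0.43051×0.99529×0.97894 = 0.155382 + 0.419458 = 0.574840.
Q̄ = (S_0/π) × [bracket] = (1361/π) × 0.574840 = 249.03 W/m².
Ratio Q̄_A / Q̄_B = 370.28 / 249.03 = 1.487.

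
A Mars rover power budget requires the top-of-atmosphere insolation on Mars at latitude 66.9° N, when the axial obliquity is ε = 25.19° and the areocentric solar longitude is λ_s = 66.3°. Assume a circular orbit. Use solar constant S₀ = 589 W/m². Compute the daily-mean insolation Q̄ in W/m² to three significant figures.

sin δ = sin 25.19° × sin 66.3° = 0.38973, so δ = +22.937°.
cos H₀ = −tan(+66.9°) tan(+22.937°) = -0.9921, H₀ = 3.0162 rad.
Bracket: H₀ sin φ sin δ + cos φ cos δ sin H₀ = 3.0162×0.91982×0.38973 + 0.39234×0.92093×0.12508 = 1.081252 + 0.045194 = 1.126446.
Q̄ = (S₀/π) × [bracket] = (589/π) × 1.126446 = 211.2 W/m².

Q̄ ≈ 211 W/m²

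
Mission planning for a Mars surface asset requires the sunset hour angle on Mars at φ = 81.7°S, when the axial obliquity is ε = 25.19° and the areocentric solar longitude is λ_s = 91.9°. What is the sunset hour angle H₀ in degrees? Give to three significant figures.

H₀ = 0.00°

sin δ = sin 25.19° × sin 91.9° = 0.42539, so δ = +25.175°.
cos H₀ = −tan φ · tan δ = 3.2220 ≥ 1, so the Sun never rises (polar night) and H₀ = 0.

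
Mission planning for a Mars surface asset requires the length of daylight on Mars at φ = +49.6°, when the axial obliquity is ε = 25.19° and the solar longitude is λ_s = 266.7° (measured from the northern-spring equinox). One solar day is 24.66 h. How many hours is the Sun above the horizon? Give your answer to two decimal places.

Solar declination: sin δ = sin ε · sin λ_s = sin 25.19° × sin 266.7° = -0.42492, so δ = -25.145°.
cos H₀ = −tan φ · tan δ = −tan(+49.6°) × tan(-25.145°) = 0.5515, so H₀ = 0.9866 rad = 56.53°.
Daylight = 2H₀/(2π) × 24.66 h = (0.9866/π) × 24.66 = 7.74 h.

7.74 h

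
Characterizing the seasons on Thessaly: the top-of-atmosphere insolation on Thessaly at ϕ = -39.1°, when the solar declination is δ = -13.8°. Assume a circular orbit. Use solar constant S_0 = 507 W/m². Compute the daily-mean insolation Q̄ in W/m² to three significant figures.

cos h₀ = −tan(-39.1°) tan(-13.800°) = -0.1996, h₀ = 1.7718 rad.
Bracket: h₀ sin ϕ sin δ + cos ϕ cos δ sin h₀ = 1.7718×-0.63068×-0.23853 + 0.77605×0.97113×0.97987 = 0.266543 + 0.738475 = 1.005018.
Q̄ = (S_0/π) × [bracket] = (507/π) × 1.005018 = 162.2 W/m².

Q̄ ≈ 162 W/m²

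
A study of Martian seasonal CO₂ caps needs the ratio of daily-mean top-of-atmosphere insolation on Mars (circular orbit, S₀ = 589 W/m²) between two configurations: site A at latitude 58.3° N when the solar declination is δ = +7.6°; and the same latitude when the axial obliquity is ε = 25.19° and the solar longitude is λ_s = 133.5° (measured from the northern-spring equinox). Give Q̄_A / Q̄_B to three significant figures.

Q̄_A / Q̄_B ≈ 0.722

— Configuration A (φ=+58.3°):
cos H₀ = −tan(+58.3°) tan(+7.600°) = -0.2160, H₀ = 1.7886 rad.
Bracket: H₀ sin φ sin δ + cos φ cos δ sin H₀ = 1.7886×0.85081×0.13226 + 0.52547×0.99122×0.97638 = 0.201268 + 0.508554 = 0.709822.
Q̄ = (S₀/π) × [bracket] = (589/π) × 0.709822 = 133.08 W/m².
— Configuration B (φ=+58.3°):
Solar declination: sin δ = sin ε · sin λ_s = sin 25.19° × sin 133.5° = 0.30873, so δ = +17.983°.
cos H₀ = −tan(+58.3°) tan(+17.983°) = -0.5256, H₀ = 2.1242 rad.
Bracket: H₀ sin φ sin δ + cos φ cos δ sin H₀ = 2.1242×0.85081×0.30873 + 0.52547×0.95115×0.85076 = 0.557965 + 0.425211 = 0.983176.
Q̄ = (S₀/π) × [bracket] = (589/π) × 0.983176 = 184.33 W/m².
Ratio Q̄_A / Q̄_B = 133.08 / 184.33 = 0.7220.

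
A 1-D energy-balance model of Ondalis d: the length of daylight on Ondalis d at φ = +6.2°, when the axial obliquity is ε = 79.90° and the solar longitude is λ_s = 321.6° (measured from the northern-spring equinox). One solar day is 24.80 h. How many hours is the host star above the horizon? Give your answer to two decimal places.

Solar declination: sin δ = sin ε · sin λ_s = sin 79.90° × sin 321.6° = -0.61152, so δ = -37.700°.
cos H₀ = −tan φ · tan δ = −tan(+6.2°) × tan(-37.700°) = 0.0840, so H₀ = 1.4867 rad = 85.18°.
Daylight = 2H₀/(2π) × 24.80 h = (1.4867/π) × 24.80 = 11.74 h.

11.74 h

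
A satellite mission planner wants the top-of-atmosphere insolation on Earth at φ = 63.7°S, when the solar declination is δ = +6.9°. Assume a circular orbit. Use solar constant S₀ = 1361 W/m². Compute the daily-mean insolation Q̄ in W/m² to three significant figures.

cos H₀ = −tan(-63.7°) tan(+6.900°) = 0.2449, H₀ = 1.3234 rad.
Bracket: H₀ sin φ sin δ + cos φ cos δ sin H₀ = 1.3234×-0.89649×0.12014 + 0.44307×0.99276×0.96956 = -0.142536 + 0.426473 = 0.283937.
Q̄ = (S₀/π) × [bracket] = (1361/π) × 0.283937 = 123.0 W/m².

Q̄ ≈ 123 W/m²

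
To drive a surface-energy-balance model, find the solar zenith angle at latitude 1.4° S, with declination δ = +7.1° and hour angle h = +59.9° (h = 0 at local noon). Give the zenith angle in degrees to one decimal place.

θ_z = 60.4°

cos θ_z = sin φ sin δ + cos φ cos δ cos h = -0.003020 + 0.497517 = 0.494497.
θ_z = arccos(0.494497) = 60.4°.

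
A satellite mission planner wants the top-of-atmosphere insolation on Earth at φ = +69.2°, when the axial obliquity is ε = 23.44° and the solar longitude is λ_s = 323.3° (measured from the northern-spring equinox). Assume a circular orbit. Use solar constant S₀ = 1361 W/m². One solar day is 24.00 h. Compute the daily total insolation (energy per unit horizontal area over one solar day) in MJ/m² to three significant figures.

Solar declination: sin δ = sin ε · sin λ_s = sin 23.44° × sin 323.3° = -0.23773, so δ = -13.753°.
cos H₀ = −tan(+69.2°) tan(-13.753°) = 0.6443, H₀ = 0.8707 rad.
Bracket: H₀ sin φ sin δ + cos φ cos δ sin H₀ = 0.8707×0.93483×-0.23773 + 0.35511×0.97133×0.76478 = -0.193502 + 0.263795 = 0.070293.
Q̄ = (S₀/π) × [bracket] = (1361/π) × 0.070293 = 30.452 W/m².
Daily total = Q̄ × 24.00 h × 3600 s/h = 30.452 × 24.00 × 3600 / 10⁶ = 2.631 MJ/m².

2.63 MJ/m²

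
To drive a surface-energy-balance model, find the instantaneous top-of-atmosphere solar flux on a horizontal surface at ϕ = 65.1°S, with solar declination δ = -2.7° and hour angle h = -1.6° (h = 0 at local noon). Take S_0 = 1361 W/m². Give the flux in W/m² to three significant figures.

630 W/m²

cos θ_z = sin ϕ sin δ + cos ϕ cos δ cos h = 0.042728 + 0.420404 = 0.463132.
Flux = S_0 · cos θ_z = 1361 × 0.463132 = 630.3 W/m².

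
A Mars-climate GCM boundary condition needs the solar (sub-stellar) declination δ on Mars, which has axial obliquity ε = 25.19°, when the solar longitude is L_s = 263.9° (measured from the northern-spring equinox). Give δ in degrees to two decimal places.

sin δ = sin ε · sin L_s = sin 25.19° × sin 263.9° = -0.423211.
δ = arcsin(-0.423211) = -25.04°.

δ = -25.04°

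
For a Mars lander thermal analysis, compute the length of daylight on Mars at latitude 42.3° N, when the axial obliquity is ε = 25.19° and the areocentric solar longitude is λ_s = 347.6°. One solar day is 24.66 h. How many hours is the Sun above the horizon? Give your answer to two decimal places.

11.67 h

sin δ = sin 25.19° × sin 347.6° = -0.09140, so δ = -5.244°.
cos H₀ = −tan φ · tan δ = −tan(+42.3°) × tan(-5.244°) = 0.0835, so H₀ = 1.4872 rad = 85.21°.
Daylight = 2H₀/(2π) × 24.66 h = (1.4872/π) × 24.66 = 11.67 h.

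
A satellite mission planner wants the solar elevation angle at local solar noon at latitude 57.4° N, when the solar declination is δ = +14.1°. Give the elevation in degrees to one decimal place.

46.7°

At local noon the hour angle is zero, so the zenith angle equals |φ − δ| = |+57.4° − (+14.100°)| = 43.300°.
Elevation = 90° − 43.300° = 46.7°.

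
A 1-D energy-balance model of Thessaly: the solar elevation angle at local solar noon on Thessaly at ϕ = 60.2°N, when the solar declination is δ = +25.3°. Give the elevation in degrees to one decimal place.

55.1°

At local noon the hour angle is zero, so the zenith angle equals |ϕ − δ| = |+60.2° − (+25.300°)| = 34.900°.
Elevation = 90° − 34.900° = 55.1°.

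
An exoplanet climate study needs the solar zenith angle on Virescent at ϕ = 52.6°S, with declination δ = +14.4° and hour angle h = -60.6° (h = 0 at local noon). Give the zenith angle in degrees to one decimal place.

cos θ_z = sin ϕ sin δ + cos ϕ cos δ cos h = -0.197563 + 0.288796 = 0.091233.
θ_z = arccos(0.091233) = 84.8°.

θ_z = 84.8°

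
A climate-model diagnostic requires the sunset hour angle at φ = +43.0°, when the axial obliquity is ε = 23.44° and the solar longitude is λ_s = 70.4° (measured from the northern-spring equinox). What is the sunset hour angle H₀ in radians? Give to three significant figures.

H₀ = 1.96 rad

Solar declination: sin δ = sin ε · sin λ_s = sin 23.44° × sin 70.4° = 0.37474, so δ = +22.008°.
cos H₀ = −tan φ · tan δ = −tan(+43.0°) × tan(+22.008°) = -0.3769, so H₀ = 1.9573 rad = 112.14°.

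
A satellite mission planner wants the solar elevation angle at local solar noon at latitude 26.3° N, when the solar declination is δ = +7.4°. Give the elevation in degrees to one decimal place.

At local noon the hour angle is zero, so the zenith angle equals |φ − δ| = |+26.3° − (+7.400°)| = 18.900°.
Elevation = 90° − 18.900° = 71.1°.

71.1°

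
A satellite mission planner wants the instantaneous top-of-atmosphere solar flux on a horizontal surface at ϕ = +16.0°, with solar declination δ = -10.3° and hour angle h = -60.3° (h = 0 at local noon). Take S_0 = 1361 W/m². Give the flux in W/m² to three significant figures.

571 W/m²

cos θ_z = sin ϕ sin δ + cos ϕ cos δ cos h = -0.049285 + 0.468590 = 0.419305.
Flux = S_0 · cos θ_z = 1361 × 0.419305 = 570.7 W/m².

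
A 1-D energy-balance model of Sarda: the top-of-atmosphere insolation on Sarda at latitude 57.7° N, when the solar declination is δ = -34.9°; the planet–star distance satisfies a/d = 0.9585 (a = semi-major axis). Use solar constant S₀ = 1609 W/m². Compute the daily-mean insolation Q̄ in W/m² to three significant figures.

cos H₀ = −tan(+57.7°) tan(-34.900°) = 1.1035 ≥ 1 ⇒ polar night, H₀ = 0 and Q̄ = 0.
Inverse-square distance factor (a/d)² = 0.9585² = 0.918722.

Q̄ ≈ 0.00 W/m²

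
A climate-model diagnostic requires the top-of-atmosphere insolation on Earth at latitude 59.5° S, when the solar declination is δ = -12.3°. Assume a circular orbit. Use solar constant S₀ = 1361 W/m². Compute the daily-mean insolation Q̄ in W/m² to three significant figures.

Q̄ ≈ 355 W/m²

cos H₀ = −tan(-59.5°) tan(-12.300°) = -0.3702, H₀ = 1.9500 rad.
Bracket: H₀ sin φ sin δ + cos φ cos δ sin H₀ = 1.9500×-0.86163×-0.21303 + 0.50754×0.97705×0.92897 = 0.357928 + 0.460669 = 0.818597.
Q̄ = (S₀/π) × [bracket] = (1361/π) × 0.818597 = 354.6 W/m².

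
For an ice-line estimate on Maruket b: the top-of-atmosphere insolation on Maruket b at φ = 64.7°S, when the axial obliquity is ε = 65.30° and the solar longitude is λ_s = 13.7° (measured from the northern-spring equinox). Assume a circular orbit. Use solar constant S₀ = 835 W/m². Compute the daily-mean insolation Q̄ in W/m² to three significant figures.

Q̄ ≈ 42.0 W/m²

Solar declination: sin δ = sin ε · sin λ_s = sin 65.30° × sin 13.7° = 0.21517, so δ = +12.425°.
cos H₀ = −tan(-64.7°) tan(+12.425°) = 0.4661, H₀ = 1.0859 rad.
Bracket: H₀ sin φ sin δ + cos φ cos δ sin H₀ = 1.0859×-0.90408×0.21517 + 0.42736×0.97658×0.88473 = -0.211241 + 0.369243 = 0.158002.
Q̄ = (S₀/π) × [bracket] = (835/π) × 0.158002 = 42.00 W/m².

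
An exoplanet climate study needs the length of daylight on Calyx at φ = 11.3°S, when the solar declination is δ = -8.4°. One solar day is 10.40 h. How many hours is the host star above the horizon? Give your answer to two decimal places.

cos H₀ = −tan φ · tan δ = −tan(-11.3°) × tan(-8.400°) = -0.0295, so H₀ = 1.6003 rad = 91.69°.
Daylight = 2H₀/(2π) × 10.40 h = (1.6003/π) × 10.40 = 5.30 h.

5.30 h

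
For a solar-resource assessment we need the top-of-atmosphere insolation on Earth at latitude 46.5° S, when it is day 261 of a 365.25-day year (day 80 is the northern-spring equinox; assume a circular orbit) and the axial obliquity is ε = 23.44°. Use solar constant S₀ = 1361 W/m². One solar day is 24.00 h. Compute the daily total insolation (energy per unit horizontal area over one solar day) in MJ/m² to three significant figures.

Solar longitude: λ_s = 360° × (261 − 80)/365.25 = 178.398°.
sin δ = sin 23.44° × sin 178.398° = 0.01112, so δ = +0.637°.
cos H₀ = −tan(-46.5°) tan(+0.637°) = 0.0117, H₀ = 1.5591 rad.
Bracket: H₀ sin φ sin δ + cos φ cos δ sin H₀ = 1.5591×-0.72537×0.01112 + 0.68835×0.99994×0.99993 = -0.012576 + 0.688261 = 0.675685.
Q̄ = (S₀/π) × [bracket] = (1361/π) × 0.675685 = 292.72 W/m².
Daily total = Q̄ × 24.00 h × 3600 s/h = 292.72 × 24.00 × 3600 / 10⁶ = 25.29 MJ/m².

25.3 MJ/m²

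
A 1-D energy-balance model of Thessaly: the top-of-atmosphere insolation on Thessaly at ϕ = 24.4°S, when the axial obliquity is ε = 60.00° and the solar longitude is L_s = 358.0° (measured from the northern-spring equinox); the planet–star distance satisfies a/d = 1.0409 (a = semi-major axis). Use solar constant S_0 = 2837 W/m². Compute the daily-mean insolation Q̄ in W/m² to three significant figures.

Q̄ ≈ 910 W/m²

Solar declination: sin δ = sin ε · sin L_s = sin 60.00° × sin 358.0° = -0.03022, so δ = -1.732°.
cos h₀ = −tan(-24.4°) tan(-1.732°) = -0.0137, h₀ = 1.5845 rad.
Bracket: h₀ sin ϕ sin δ + cos ϕ cos δ sin h₀ = 1.5845×-0.41310×-0.03022 + 0.91068×0.99954×0.99991 = 0.019781 + 0.910179 = 0.929960.
Inverse-square distance factor (a/d)² = 1.0409² = 1.083473.
Q̄ = (S_0/π) × 1.083473 × [bracket] = (2837/π) × 1.083473 × 0.929960 = 909.9 W/m².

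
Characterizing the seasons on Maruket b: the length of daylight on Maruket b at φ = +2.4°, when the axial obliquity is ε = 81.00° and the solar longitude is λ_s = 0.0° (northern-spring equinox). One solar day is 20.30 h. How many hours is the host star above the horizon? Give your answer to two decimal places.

10.15 h

Solar declination: sin δ = sin ε · sin λ_s = sin 81.00° × sin 0.0° = 0.00000, so δ = +0.000°.
cos H₀ = −tan φ · tan δ = −tan(+2.4°) × tan(+0.000°) = -0.0000, so H₀ = 1.5708 rad = 90.00°.
Daylight = 2H₀/(2π) × 20.30 h = (1.5708/π) × 20.30 = 10.15 h.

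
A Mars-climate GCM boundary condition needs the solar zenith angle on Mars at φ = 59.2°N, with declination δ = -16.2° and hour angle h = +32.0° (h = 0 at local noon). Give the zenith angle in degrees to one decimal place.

cos θ_z = sin φ sin δ + cos φ cos δ cos h = -0.239642 + 0.416995 = 0.177353.
θ_z = arccos(0.177353) = 79.8°.

θ_z = 79.8°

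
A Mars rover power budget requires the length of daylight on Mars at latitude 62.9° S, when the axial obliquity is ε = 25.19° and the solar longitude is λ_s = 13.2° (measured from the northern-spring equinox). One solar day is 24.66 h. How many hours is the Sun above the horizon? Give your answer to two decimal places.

10.82 h

Solar declination: sin δ = sin ε · sin λ_s = sin 25.19° × sin 13.2° = 0.09719, so δ = +5.577°.
cos H₀ = −tan φ · tan δ = −tan(-62.9°) × tan(+5.577°) = 0.1908, so H₀ = 1.3788 rad = 79.00°.
Daylight = 2H₀/(2π) × 24.66 h = (1.3788/π) × 24.66 = 10.82 h.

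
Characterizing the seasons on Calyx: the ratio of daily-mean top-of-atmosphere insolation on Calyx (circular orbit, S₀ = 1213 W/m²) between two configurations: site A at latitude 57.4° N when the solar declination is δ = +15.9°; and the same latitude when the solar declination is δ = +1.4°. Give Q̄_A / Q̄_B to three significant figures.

— Configuration A (φ=+57.4°):
cos H₀ = −tan(+57.4°) tan(+15.900°) = -0.4454, H₀ = 2.0324 rad.
Bracket: H₀ sin φ sin δ + cos φ cos δ sin H₀ = 2.0324×0.84245×0.27396 + 0.53877×0.96174×0.89532 = 0.469073 + 0.463916 = 0.932989.
Q̄ = (S₀/π) × [bracket] = (1213/π) × 0.932989 = 360.24 W/m².
— Configuration B (φ=+57.4°):
cos H₀ = −tan(+57.4°) tan(+1.400°) = -0.0382, H₀ = 1.6090 rad.
Bracket: H₀ sin φ sin δ + cos φ cos δ sin H₀ = 1.6090×0.84245×0.02443 + 0.53877×0.99970×0.99927 = 0.033115 + 0.538215 = 0.571330.
Q̄ = (S₀/π) × [bracket] = (1213/π) × 0.571330 = 220.60 W/m².
Ratio Q̄_A / Q̄_B = 360.24 / 220.60 = 1.633.

Q̄_A / Q̄_B ≈ 1.63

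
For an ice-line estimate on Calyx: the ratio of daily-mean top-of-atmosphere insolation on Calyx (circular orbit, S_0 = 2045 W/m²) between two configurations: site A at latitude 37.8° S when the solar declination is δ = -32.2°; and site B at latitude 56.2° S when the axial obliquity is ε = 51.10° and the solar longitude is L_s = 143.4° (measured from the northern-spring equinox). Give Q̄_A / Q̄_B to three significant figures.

Q̄_A / Q̄_B ≈ 26.5

— Configuration A (ϕ=-37.8°):
cos h₀ = −tan(-37.8°) tan(-32.200°) = -0.4885, h₀ = 2.0811 rad.
Bracket: h₀ sin ϕ sin δ + cos ϕ cos δ sin h₀ = 2.0811×-0.61291×-0.53288 + 0.79016×0.84619×0.87258 = 0.679703 + 0.583429 = 1.263132.
Q̄ = (S_0/π) × [bracket] = (2045/π) × 1.263132 = 822.23 W/m².
— Configuration B (ϕ=-56.2°):
Solar declination: sin δ = sin ε · sin L_s = sin 51.10° × sin 143.4° = 0.46401, so δ = +27.646°.
cos h₀ = −tan(-56.2°) tan(+27.646°) = 0.7825, h₀ = 0.6722 rad.
Bracket: h₀ sin ϕ sin δ + cos ϕ cos δ sin h₀ = 0.6722×-0.83098×0.46401 + 0.55630×0.88583×0.62270 = -0.259189 + 0.306859 = 0.047670.
Q̄ = (S_0/π) × [bracket] = (2045/π) × 0.047670 = 31.030 W/m².
Ratio Q̄_A / Q̄_B = 822.23 / 31.030 = 26.50.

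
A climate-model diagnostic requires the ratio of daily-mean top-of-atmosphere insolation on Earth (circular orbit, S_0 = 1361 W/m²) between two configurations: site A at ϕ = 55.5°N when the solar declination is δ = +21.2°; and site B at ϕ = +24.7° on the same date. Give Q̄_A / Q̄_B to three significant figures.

Q̄_A / Q̄_B ≈ 0.986

— Configuration A (ϕ=+55.5°):
cos h₀ = −tan(+55.5°) tan(+21.200°) = -0.5644, h₀ = 2.1705 rad.
Bracket: h₀ sin ϕ sin δ + cos ϕ cos δ sin h₀ = 2.1705×0.82413×0.36162 + 0.56641×0.93232×0.82553 = 0.646857 + 0.435942 = 1.082799.
Q̄ = (S_0/π) × [bracket] = (1361/π) × 1.082799 = 469.09 W/m².
— Configuration B (ϕ=+24.7°):
cos h₀ = −tan(+24.7°) tan(+21.200°) = -0.1784, h₀ = 1.7502 rad.
Bracket: h₀ sin ϕ sin δ + cos ϕ cos δ sin h₀ = 1.7502×0.41787×0.36162 + 0.90851×0.93232×0.98396 = 0.264473 + 0.833436 = 1.097909.
Q̄ = (S_0/π) × [bracket] = (1361/π) × 1.097909 = 475.64 W/m².
Ratio Q̄_A / Q̄_B = 469.09 / 475.64 = 0.9862.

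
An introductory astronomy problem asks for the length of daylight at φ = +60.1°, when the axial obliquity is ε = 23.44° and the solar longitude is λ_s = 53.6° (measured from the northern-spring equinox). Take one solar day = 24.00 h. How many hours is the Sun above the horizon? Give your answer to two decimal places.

16.80 h

Solar declination: sin δ = sin ε · sin λ_s = sin 23.44° × sin 53.6° = 0.32018, so δ = +18.674°.
cos H₀ = −tan φ · tan δ = −tan(+60.1°) × tan(+18.674°) = -0.5877, so H₀ = 2.1991 rad = 126.00°.
Daylight = 2H₀/(2π) × 24.00 h = (2.1991/π) × 24.00 = 16.80 h.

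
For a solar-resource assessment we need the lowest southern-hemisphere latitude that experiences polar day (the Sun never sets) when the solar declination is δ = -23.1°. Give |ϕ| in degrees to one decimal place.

|ϕ| = 66.9°

Polar day requires cos h₀ = −tan ϕ tan δ ≤ −1, i.e. tan ϕ tan δ ≥ 1.
The boundary is |tan ϕ| · |tan δ| = 1, so |ϕ| = 90° − |δ| = 90° − 23.1° = 66.9° in the southern hemisphere.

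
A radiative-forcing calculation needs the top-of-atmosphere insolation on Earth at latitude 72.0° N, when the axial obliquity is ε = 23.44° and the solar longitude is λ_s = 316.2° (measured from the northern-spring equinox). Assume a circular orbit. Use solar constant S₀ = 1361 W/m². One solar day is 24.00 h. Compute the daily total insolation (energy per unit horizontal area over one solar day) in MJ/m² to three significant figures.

0.431 MJ/m²

Solar declination: sin δ = sin ε · sin λ_s = sin 23.44° × sin 316.2° = -0.27533, so δ = -15.981°.
cos H₀ = −tan(+72.0°) tan(-15.981°) = 0.8814, H₀ = 0.4919 rad.
Bracket: H₀ sin φ sin δ + cos φ cos δ sin H₀ = 0.4919×0.95106×-0.27533 + 0.30902×0.96135×0.47231 = -0.128807 + 0.140312 = 0.011505.
Q̄ = (S₀/π) × [bracket] = (1361/π) × 0.011505 = 4.9842 W/m².
Daily total = Q̄ × 24.00 h × 3600 s/h = 4.9842 × 24.00 × 3600 / 10⁶ = 0.4306 MJ/m².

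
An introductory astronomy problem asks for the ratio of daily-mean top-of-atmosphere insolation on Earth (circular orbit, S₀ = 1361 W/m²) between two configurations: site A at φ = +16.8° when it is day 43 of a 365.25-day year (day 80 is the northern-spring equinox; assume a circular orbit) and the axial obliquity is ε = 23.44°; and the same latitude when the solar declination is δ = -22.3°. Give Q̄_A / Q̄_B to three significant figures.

Q̄_A / Q̄_B ≈ 1.15

— Configuration A (φ=+16.8°):
Solar longitude: λ_s = 360° × (43 − 80)/365.25 = -36.468°, i.e. -36.468° + 360° = 323.532°.
sin δ = sin 23.44° × sin 323.532° = -0.23644, so δ = -13.676°.
cos H₀ = −tan(+16.8°) tan(-13.676°) = 0.0735, H₀ = 1.4973 rad.
Bracket: H₀ sin φ sin δ + cos φ cos δ sin H₀ = 1.4973×0.28903×-0.23644 + 0.95732×0.97165×0.99730 = -0.102323 + 0.927668 = 0.825345.
Q̄ = (S₀/π) × [bracket] = (1361/π) × 0.825345 = 357.56 W/m².
— Configuration B (φ=+16.8°):
cos H₀ = −tan(+16.8°) tan(-22.300°) = 0.1238, H₀ = 1.4467 rad.
Bracket: H₀ sin φ sin δ + cos φ cos δ sin H₀ = 1.4467×0.28903×-0.37946 + 0.95732×0.92521×0.99230 = -0.158667 + 0.878902 = 0.720235.
Q̄ = (S₀/π) × [bracket] = (1361/π) × 0.720235 = 312.02 W/m².
Ratio Q̄_A / Q̄_B = 357.56 / 312.02 = 1.146.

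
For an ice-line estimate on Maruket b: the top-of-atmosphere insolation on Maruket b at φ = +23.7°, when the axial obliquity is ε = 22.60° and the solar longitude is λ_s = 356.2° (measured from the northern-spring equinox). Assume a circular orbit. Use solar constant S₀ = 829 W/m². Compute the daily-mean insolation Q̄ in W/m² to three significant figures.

Solar declination: sin δ = sin ε · sin λ_s = sin 22.60° × sin 356.2° = -0.02547, so δ = -1.459°.
cos H₀ = −tan(+23.7°) tan(-1.459°) = 0.0112, H₀ = 1.5596 rad.
Bracket: H₀ sin φ sin δ + cos φ cos δ sin H₀ = 1.5596×0.40195×-0.02547 + 0.91566×0.99968×0.99994 = -0.015967 + 0.915312 = 0.899345.
Q̄ = (S₀/π) × [bracket] = (829/π) × 0.899345 = 237.3 W/m².

Q̄ ≈ 237 W/m²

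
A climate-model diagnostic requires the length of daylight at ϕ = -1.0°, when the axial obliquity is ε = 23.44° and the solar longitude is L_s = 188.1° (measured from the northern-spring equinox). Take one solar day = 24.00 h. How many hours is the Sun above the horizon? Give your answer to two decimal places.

12.01 h

Solar declination: sin δ = sin ε · sin L_s = sin 23.44° × sin 188.1° = -0.05605, so δ = -3.213°.
cos h₀ = −tan ϕ · tan δ = −tan(-1.0°) × tan(-3.213°) = -0.0010, so h₀ = 1.5718 rad = 90.06°.
Daylight = 2h₀/(2π) × 24.00 h = (1.5718/π) × 24.00 = 12.01 h.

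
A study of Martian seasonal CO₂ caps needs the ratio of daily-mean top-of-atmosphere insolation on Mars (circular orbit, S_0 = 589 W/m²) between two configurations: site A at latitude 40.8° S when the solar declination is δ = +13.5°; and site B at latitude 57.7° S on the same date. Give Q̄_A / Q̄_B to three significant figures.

— Configuration A (ϕ=-40.8°):
cos h₀ = −tan(-40.8°) tan(+13.500°) = 0.2072, h₀ = 1.3621 rad.
Bracket: h₀ sin ϕ sin δ + cos ϕ cos δ sin h₀ = 1.3621×-0.65342×0.23345 + 0.75700×0.97237×0.97829 = -0.207776 + 0.720104 = 0.512328.
Q̄ = (S_0/π) × [bracket] = (589/π) × 0.512328 = 96.054 W/m².
— Configuration B (ϕ=-57.7°):
cos h₀ = −tan(-57.7°) tan(+13.500°) = 0.3798, h₀ = 1.1813 rad.
Bracket: h₀ sin ϕ sin δ + cos ϕ cos δ sin h₀ = 1.1813×-0.84526×0.23345 + 0.53435×0.97237×0.92508 = -0.233101 + 0.480659 = 0.247558.
Q̄ = (S_0/π) × [bracket] = (589/π) × 0.247558 = 46.413 W/m².
Ratio Q̄_A / Q̄_B = 96.054 / 46.413 = 2.070.

Q̄_A / Q̄_B ≈ 2.07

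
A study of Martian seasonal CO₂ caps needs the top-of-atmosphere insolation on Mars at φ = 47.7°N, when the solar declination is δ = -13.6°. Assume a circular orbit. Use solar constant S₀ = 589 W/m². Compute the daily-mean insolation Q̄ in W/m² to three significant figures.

Q̄ ≈ 75.8 W/m²

cos H₀ = −tan(+47.7°) tan(-13.600°) = 0.2659, H₀ = 1.3017 rad.
Bracket: H₀ sin φ sin δ + cos φ cos δ sin H₀ = 1.3017×0.73963×-0.23514 + 0.67301×0.97196×0.96401 = -0.226387 + 0.630596 = 0.404209.
Q̄ = (S₀/π) × [bracket] = (589/π) × 0.404209 = 75.78 W/m².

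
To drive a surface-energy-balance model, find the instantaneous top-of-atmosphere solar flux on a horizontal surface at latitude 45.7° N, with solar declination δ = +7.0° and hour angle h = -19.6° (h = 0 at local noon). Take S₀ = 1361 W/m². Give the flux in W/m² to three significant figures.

cos θ_z = sin φ sin δ + cos φ cos δ cos h = 0.087221 + 0.653043 = 0.740264.
Flux = S₀ · cos θ_z = 1361 × 0.740264 = 1007 W/m².

1.01e+03 W/m²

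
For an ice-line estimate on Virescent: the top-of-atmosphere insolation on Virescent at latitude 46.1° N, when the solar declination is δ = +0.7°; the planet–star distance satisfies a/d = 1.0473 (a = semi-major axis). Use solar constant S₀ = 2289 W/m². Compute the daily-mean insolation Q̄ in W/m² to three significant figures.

cos H₀ = −tan(+46.1°) tan(+0.700°) = -0.0127, H₀ = 1.5835 rad.
Bracket: H₀ sin φ sin δ + cos φ cos δ sin H₀ = 1.5835×0.72055×0.01222 + 0.69340×0.99993×0.99992 = 0.013943 + 0.693296 = 0.707239.
Inverse-square distance factor (a/d)² = 1.0473² = 1.096837.
Q̄ = (S₀/π) × 1.096837 × [bracket] = (2289/π) × 1.096837 × 0.707239 = 565.2 W/m².

Q̄ ≈ 565 W/m²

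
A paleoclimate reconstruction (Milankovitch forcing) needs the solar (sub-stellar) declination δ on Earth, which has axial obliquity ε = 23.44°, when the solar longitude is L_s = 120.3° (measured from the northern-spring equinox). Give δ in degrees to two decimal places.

sin δ = sin ε · sin L_s = sin 23.44° × sin 120.3° = 0.343449.
δ = arcsin(0.343449) = +20.09°.

δ = +20.09°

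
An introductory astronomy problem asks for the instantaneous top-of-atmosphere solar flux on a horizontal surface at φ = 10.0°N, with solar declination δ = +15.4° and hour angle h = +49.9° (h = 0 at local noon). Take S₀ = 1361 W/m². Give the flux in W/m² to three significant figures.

cos θ_z = sin φ sin δ + cos φ cos δ cos h = 0.046113 + 0.611562 = 0.657675.
Flux = S₀ · cos θ_z = 1361 × 0.657675 = 895.1 W/m².

895 W/m²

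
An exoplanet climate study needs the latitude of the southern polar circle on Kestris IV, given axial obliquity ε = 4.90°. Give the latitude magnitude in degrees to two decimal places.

The polar circle is the lowest latitude that experiences at least one full rotation of continuous darkness at the northern-summer solstice; it lies at |ϕ| = 90° − ε = 90° − 4.90° = 85.10°.

85.10°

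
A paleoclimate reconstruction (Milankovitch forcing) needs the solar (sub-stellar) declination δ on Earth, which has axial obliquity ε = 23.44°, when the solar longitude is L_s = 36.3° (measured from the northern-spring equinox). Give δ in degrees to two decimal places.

δ = +13.62°

sin δ = sin ε · sin L_s = sin 23.44° × sin 36.3° = 0.235496.
δ = arcsin(0.235496) = +13.62°.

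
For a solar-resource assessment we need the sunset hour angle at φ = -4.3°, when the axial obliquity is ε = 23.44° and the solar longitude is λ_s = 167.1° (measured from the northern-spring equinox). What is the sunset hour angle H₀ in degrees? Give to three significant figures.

Solar declination: sin δ = sin ε · sin λ_s = sin 23.44° × sin 167.1° = 0.08881, so δ = +5.095°.
cos H₀ = −tan φ · tan δ = −tan(-4.3°) × tan(+5.095°) = 0.0067, so H₀ = 1.5641 rad = 89.62°.

H₀ = 89.6°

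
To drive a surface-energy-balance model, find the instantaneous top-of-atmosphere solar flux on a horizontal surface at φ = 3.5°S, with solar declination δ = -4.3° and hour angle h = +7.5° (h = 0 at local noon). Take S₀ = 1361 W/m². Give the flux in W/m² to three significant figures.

cos θ_z = sin φ sin δ + cos φ cos δ cos h = 0.004577 + 0.986810 = 0.991387.
Flux = S₀ · cos θ_z = 1361 × 0.991387 = 1349 W/m².

1.35e+03 W/m²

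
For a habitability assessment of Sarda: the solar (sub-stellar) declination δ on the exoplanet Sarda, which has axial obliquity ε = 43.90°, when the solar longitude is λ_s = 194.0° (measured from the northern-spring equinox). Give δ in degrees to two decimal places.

δ = -9.66°

sin δ = sin ε · sin λ_s = sin 43.90° × sin 194.0° = -0.167749.
δ = arcsin(-0.167749) = -9.66°.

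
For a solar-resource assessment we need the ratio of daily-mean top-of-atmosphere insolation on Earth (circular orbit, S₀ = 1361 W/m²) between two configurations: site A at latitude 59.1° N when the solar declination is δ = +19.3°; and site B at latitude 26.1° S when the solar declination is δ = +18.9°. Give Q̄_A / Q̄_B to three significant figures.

— Configuration A (φ=+59.1°):
cos H₀ = −tan(+59.1°) tan(+19.300°) = -0.5851, H₀ = 2.1958 rad.
Bracket: H₀ sin φ sin δ + cos φ cos δ sin H₀ = 2.1958×0.85806×0.33051 + 0.51354×0.94380×0.81094 = 0.622723 + 0.393046 = 1.015769.
Q̄ = (S₀/π) × [bracket] = (1361/π) × 1.015769 = 440.05 W/m².
— Configuration B (φ=-26.1°):
cos H₀ = −tan(-26.1°) tan(+18.900°) = 0.1677, H₀ = 1.4023 rad.
Bracket: H₀ sin φ sin δ + cos φ cos δ sin H₀ = 1.4023×-0.43994×0.32392 + 0.89803×0.94609×0.98583 = -0.199835 + 0.837578 = 0.637743.
Q̄ = (S₀/π) × [bracket] = (1361/π) × 0.637743 = 276.28 W/m².
Ratio Q̄_A / Q̄_B = 440.05 / 276.28 = 1.593.

Q̄_A / Q̄_B ≈ 1.59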